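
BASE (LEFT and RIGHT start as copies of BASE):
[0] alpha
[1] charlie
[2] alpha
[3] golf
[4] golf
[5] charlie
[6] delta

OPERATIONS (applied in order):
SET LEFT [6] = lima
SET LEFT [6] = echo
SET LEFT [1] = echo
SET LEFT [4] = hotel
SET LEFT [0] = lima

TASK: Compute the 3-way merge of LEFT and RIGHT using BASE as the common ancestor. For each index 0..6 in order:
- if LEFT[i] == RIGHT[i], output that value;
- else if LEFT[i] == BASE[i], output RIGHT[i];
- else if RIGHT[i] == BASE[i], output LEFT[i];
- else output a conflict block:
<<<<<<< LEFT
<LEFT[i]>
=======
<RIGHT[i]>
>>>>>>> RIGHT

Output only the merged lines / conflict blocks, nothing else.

Answer: lima
echo
alpha
golf
hotel
charlie
echo

Derivation:
Final LEFT:  [lima, echo, alpha, golf, hotel, charlie, echo]
Final RIGHT: [alpha, charlie, alpha, golf, golf, charlie, delta]
i=0: L=lima, R=alpha=BASE -> take LEFT -> lima
i=1: L=echo, R=charlie=BASE -> take LEFT -> echo
i=2: L=alpha R=alpha -> agree -> alpha
i=3: L=golf R=golf -> agree -> golf
i=4: L=hotel, R=golf=BASE -> take LEFT -> hotel
i=5: L=charlie R=charlie -> agree -> charlie
i=6: L=echo, R=delta=BASE -> take LEFT -> echo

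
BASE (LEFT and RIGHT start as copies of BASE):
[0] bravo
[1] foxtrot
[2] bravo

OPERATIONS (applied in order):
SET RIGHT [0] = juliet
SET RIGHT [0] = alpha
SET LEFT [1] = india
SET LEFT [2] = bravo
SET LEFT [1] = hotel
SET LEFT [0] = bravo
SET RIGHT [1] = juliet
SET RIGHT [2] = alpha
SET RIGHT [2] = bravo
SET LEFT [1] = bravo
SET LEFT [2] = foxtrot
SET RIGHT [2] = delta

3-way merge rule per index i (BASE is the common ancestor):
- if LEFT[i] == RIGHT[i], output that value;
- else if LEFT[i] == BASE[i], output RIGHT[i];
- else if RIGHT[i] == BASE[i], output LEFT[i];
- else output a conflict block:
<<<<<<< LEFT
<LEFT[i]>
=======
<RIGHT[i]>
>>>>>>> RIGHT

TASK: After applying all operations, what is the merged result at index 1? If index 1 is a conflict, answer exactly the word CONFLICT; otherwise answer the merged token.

Answer: CONFLICT

Derivation:
Final LEFT:  [bravo, bravo, foxtrot]
Final RIGHT: [alpha, juliet, delta]
i=0: L=bravo=BASE, R=alpha -> take RIGHT -> alpha
i=1: BASE=foxtrot L=bravo R=juliet all differ -> CONFLICT
i=2: BASE=bravo L=foxtrot R=delta all differ -> CONFLICT
Index 1 -> CONFLICT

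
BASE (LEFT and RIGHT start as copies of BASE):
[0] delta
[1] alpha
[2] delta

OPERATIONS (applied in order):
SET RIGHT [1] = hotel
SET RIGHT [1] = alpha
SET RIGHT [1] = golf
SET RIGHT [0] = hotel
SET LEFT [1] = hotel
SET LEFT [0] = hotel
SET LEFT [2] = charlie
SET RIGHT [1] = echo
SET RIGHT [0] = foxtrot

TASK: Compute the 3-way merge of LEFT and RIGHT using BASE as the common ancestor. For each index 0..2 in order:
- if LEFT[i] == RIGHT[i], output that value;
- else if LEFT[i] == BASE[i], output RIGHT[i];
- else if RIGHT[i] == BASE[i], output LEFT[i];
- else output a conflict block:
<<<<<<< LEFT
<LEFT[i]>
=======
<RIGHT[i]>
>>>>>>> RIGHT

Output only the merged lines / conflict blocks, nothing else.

Answer: <<<<<<< LEFT
hotel
=======
foxtrot
>>>>>>> RIGHT
<<<<<<< LEFT
hotel
=======
echo
>>>>>>> RIGHT
charlie

Derivation:
Final LEFT:  [hotel, hotel, charlie]
Final RIGHT: [foxtrot, echo, delta]
i=0: BASE=delta L=hotel R=foxtrot all differ -> CONFLICT
i=1: BASE=alpha L=hotel R=echo all differ -> CONFLICT
i=2: L=charlie, R=delta=BASE -> take LEFT -> charlie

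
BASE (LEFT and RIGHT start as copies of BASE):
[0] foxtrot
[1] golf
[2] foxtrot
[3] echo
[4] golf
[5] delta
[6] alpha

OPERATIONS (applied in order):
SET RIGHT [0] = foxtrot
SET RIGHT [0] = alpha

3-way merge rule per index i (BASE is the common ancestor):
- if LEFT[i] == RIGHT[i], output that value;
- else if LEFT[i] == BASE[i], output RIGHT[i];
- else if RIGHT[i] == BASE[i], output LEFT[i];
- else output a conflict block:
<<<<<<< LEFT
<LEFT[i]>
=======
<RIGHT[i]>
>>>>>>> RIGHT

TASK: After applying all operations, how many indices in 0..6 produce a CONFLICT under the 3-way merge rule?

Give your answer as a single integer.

Final LEFT:  [foxtrot, golf, foxtrot, echo, golf, delta, alpha]
Final RIGHT: [alpha, golf, foxtrot, echo, golf, delta, alpha]
i=0: L=foxtrot=BASE, R=alpha -> take RIGHT -> alpha
i=1: L=golf R=golf -> agree -> golf
i=2: L=foxtrot R=foxtrot -> agree -> foxtrot
i=3: L=echo R=echo -> agree -> echo
i=4: L=golf R=golf -> agree -> golf
i=5: L=delta R=delta -> agree -> delta
i=6: L=alpha R=alpha -> agree -> alpha
Conflict count: 0

Answer: 0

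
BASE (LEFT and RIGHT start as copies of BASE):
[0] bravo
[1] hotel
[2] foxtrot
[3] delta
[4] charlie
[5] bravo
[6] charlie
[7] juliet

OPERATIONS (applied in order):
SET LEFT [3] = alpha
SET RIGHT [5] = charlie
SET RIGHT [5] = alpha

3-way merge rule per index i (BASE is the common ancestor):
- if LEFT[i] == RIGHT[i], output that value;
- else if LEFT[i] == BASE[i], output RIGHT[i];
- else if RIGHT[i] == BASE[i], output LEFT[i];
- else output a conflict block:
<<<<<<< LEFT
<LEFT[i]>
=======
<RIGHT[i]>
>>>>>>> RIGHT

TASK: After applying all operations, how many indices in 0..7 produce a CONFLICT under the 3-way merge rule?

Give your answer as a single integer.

Final LEFT:  [bravo, hotel, foxtrot, alpha, charlie, bravo, charlie, juliet]
Final RIGHT: [bravo, hotel, foxtrot, delta, charlie, alpha, charlie, juliet]
i=0: L=bravo R=bravo -> agree -> bravo
i=1: L=hotel R=hotel -> agree -> hotel
i=2: L=foxtrot R=foxtrot -> agree -> foxtrot
i=3: L=alpha, R=delta=BASE -> take LEFT -> alpha
i=4: L=charlie R=charlie -> agree -> charlie
i=5: L=bravo=BASE, R=alpha -> take RIGHT -> alpha
i=6: L=charlie R=charlie -> agree -> charlie
i=7: L=juliet R=juliet -> agree -> juliet
Conflict count: 0

Answer: 0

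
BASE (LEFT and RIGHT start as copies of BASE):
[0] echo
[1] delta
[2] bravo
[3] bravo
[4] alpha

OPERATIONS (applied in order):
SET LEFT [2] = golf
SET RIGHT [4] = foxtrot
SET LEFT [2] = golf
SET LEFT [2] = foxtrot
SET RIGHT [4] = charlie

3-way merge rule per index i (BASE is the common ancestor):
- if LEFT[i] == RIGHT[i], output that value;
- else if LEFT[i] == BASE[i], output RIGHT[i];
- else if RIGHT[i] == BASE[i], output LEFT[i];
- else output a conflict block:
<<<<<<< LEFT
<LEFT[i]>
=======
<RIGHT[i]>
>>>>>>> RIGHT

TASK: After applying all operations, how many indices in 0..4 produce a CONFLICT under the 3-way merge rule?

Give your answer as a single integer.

Answer: 0

Derivation:
Final LEFT:  [echo, delta, foxtrot, bravo, alpha]
Final RIGHT: [echo, delta, bravo, bravo, charlie]
i=0: L=echo R=echo -> agree -> echo
i=1: L=delta R=delta -> agree -> delta
i=2: L=foxtrot, R=bravo=BASE -> take LEFT -> foxtrot
i=3: L=bravo R=bravo -> agree -> bravo
i=4: L=alpha=BASE, R=charlie -> take RIGHT -> charlie
Conflict count: 0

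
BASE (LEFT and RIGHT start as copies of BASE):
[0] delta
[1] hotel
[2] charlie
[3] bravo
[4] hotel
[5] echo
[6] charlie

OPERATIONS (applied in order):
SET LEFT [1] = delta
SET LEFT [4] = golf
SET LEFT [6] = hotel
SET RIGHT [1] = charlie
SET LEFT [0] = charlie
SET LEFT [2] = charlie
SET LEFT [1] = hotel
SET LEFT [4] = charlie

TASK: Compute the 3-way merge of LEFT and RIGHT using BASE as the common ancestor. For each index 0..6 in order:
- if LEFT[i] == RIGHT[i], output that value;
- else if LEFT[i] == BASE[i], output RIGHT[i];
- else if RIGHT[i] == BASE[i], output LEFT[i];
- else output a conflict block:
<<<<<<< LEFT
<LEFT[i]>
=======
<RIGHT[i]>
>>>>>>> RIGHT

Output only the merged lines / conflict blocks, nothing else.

Final LEFT:  [charlie, hotel, charlie, bravo, charlie, echo, hotel]
Final RIGHT: [delta, charlie, charlie, bravo, hotel, echo, charlie]
i=0: L=charlie, R=delta=BASE -> take LEFT -> charlie
i=1: L=hotel=BASE, R=charlie -> take RIGHT -> charlie
i=2: L=charlie R=charlie -> agree -> charlie
i=3: L=bravo R=bravo -> agree -> bravo
i=4: L=charlie, R=hotel=BASE -> take LEFT -> charlie
i=5: L=echo R=echo -> agree -> echo
i=6: L=hotel, R=charlie=BASE -> take LEFT -> hotel

Answer: charlie
charlie
charlie
bravo
charlie
echo
hotel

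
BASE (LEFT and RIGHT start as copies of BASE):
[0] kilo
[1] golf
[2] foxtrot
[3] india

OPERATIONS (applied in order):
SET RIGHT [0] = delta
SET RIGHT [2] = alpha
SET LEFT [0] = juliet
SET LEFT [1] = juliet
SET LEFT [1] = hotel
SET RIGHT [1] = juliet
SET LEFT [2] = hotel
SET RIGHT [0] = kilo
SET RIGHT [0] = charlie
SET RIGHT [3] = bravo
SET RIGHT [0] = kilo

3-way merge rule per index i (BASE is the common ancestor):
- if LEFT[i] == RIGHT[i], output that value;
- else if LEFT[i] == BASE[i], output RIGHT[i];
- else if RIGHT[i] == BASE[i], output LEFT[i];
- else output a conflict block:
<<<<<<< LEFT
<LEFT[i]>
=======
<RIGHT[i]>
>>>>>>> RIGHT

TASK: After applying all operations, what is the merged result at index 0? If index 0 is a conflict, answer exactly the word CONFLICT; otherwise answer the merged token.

Answer: juliet

Derivation:
Final LEFT:  [juliet, hotel, hotel, india]
Final RIGHT: [kilo, juliet, alpha, bravo]
i=0: L=juliet, R=kilo=BASE -> take LEFT -> juliet
i=1: BASE=golf L=hotel R=juliet all differ -> CONFLICT
i=2: BASE=foxtrot L=hotel R=alpha all differ -> CONFLICT
i=3: L=india=BASE, R=bravo -> take RIGHT -> bravo
Index 0 -> juliet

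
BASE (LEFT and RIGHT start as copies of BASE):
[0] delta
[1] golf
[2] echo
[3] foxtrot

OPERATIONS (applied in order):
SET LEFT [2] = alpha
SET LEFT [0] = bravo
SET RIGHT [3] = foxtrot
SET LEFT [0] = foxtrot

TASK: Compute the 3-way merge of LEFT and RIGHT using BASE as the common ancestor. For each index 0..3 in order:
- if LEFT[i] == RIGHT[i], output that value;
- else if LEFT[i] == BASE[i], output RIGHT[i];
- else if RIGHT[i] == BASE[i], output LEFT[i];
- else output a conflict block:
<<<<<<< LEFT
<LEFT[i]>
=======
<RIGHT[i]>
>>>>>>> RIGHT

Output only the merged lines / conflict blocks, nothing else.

Final LEFT:  [foxtrot, golf, alpha, foxtrot]
Final RIGHT: [delta, golf, echo, foxtrot]
i=0: L=foxtrot, R=delta=BASE -> take LEFT -> foxtrot
i=1: L=golf R=golf -> agree -> golf
i=2: L=alpha, R=echo=BASE -> take LEFT -> alpha
i=3: L=foxtrot R=foxtrot -> agree -> foxtrot

Answer: foxtrot
golf
alpha
foxtrot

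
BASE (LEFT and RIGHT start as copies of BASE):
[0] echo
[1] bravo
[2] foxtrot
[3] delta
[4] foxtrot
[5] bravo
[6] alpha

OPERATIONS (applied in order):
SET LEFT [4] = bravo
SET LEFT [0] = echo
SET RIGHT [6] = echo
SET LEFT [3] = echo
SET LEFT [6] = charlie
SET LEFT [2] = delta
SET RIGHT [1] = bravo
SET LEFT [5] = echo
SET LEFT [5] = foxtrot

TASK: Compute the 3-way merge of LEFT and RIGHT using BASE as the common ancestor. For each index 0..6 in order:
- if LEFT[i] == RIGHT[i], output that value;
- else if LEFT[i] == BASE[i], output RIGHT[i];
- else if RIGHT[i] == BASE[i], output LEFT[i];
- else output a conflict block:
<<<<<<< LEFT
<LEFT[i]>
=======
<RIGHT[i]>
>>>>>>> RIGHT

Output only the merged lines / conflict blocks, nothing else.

Final LEFT:  [echo, bravo, delta, echo, bravo, foxtrot, charlie]
Final RIGHT: [echo, bravo, foxtrot, delta, foxtrot, bravo, echo]
i=0: L=echo R=echo -> agree -> echo
i=1: L=bravo R=bravo -> agree -> bravo
i=2: L=delta, R=foxtrot=BASE -> take LEFT -> delta
i=3: L=echo, R=delta=BASE -> take LEFT -> echo
i=4: L=bravo, R=foxtrot=BASE -> take LEFT -> bravo
i=5: L=foxtrot, R=bravo=BASE -> take LEFT -> foxtrot
i=6: BASE=alpha L=charlie R=echo all differ -> CONFLICT

Answer: echo
bravo
delta
echo
bravo
foxtrot
<<<<<<< LEFT
charlie
=======
echo
>>>>>>> RIGHT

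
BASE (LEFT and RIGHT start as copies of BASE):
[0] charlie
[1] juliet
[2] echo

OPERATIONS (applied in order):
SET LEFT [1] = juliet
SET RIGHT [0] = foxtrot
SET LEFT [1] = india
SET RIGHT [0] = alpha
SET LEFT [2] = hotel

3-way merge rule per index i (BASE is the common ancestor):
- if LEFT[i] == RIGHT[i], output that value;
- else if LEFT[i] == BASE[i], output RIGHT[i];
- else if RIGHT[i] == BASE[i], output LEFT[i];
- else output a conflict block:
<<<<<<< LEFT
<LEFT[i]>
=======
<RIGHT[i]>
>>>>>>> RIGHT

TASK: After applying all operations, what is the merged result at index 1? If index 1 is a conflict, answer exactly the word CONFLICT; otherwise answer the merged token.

Answer: india

Derivation:
Final LEFT:  [charlie, india, hotel]
Final RIGHT: [alpha, juliet, echo]
i=0: L=charlie=BASE, R=alpha -> take RIGHT -> alpha
i=1: L=india, R=juliet=BASE -> take LEFT -> india
i=2: L=hotel, R=echo=BASE -> take LEFT -> hotel
Index 1 -> india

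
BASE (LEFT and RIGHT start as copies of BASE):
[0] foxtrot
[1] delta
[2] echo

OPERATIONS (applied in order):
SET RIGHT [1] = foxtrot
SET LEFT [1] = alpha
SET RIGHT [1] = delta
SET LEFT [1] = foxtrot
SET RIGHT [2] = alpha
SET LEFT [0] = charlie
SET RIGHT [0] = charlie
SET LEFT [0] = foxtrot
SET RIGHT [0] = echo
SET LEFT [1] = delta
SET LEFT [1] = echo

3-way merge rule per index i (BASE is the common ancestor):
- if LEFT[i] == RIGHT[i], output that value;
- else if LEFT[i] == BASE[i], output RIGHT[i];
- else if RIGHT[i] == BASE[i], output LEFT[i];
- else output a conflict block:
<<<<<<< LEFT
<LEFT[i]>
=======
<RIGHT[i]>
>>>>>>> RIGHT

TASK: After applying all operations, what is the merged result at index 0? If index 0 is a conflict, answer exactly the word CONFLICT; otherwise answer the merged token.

Final LEFT:  [foxtrot, echo, echo]
Final RIGHT: [echo, delta, alpha]
i=0: L=foxtrot=BASE, R=echo -> take RIGHT -> echo
i=1: L=echo, R=delta=BASE -> take LEFT -> echo
i=2: L=echo=BASE, R=alpha -> take RIGHT -> alpha
Index 0 -> echo

Answer: echo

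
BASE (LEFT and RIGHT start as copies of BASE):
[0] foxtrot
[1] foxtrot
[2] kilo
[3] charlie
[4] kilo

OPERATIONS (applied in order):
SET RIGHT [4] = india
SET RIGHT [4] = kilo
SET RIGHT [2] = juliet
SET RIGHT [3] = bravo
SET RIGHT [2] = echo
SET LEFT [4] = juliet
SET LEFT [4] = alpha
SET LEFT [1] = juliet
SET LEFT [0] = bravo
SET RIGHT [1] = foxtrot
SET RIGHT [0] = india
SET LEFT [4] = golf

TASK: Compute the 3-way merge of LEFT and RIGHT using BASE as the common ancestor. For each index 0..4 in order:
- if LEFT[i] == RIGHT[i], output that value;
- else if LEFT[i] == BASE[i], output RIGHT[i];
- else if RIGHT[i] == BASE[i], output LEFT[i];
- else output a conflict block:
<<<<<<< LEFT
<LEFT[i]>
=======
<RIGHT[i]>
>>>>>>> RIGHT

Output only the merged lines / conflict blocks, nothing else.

Answer: <<<<<<< LEFT
bravo
=======
india
>>>>>>> RIGHT
juliet
echo
bravo
golf

Derivation:
Final LEFT:  [bravo, juliet, kilo, charlie, golf]
Final RIGHT: [india, foxtrot, echo, bravo, kilo]
i=0: BASE=foxtrot L=bravo R=india all differ -> CONFLICT
i=1: L=juliet, R=foxtrot=BASE -> take LEFT -> juliet
i=2: L=kilo=BASE, R=echo -> take RIGHT -> echo
i=3: L=charlie=BASE, R=bravo -> take RIGHT -> bravo
i=4: L=golf, R=kilo=BASE -> take LEFT -> golf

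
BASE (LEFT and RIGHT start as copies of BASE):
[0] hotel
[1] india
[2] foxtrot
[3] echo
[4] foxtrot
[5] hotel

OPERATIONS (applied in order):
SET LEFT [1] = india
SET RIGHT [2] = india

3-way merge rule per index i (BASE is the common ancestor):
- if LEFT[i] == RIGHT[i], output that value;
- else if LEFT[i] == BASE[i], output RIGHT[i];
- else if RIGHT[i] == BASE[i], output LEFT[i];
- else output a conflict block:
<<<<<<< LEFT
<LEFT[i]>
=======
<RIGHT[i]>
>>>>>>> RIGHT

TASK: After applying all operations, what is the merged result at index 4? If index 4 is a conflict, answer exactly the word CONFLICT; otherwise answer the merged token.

Answer: foxtrot

Derivation:
Final LEFT:  [hotel, india, foxtrot, echo, foxtrot, hotel]
Final RIGHT: [hotel, india, india, echo, foxtrot, hotel]
i=0: L=hotel R=hotel -> agree -> hotel
i=1: L=india R=india -> agree -> india
i=2: L=foxtrot=BASE, R=india -> take RIGHT -> india
i=3: L=echo R=echo -> agree -> echo
i=4: L=foxtrot R=foxtrot -> agree -> foxtrot
i=5: L=hotel R=hotel -> agree -> hotel
Index 4 -> foxtrot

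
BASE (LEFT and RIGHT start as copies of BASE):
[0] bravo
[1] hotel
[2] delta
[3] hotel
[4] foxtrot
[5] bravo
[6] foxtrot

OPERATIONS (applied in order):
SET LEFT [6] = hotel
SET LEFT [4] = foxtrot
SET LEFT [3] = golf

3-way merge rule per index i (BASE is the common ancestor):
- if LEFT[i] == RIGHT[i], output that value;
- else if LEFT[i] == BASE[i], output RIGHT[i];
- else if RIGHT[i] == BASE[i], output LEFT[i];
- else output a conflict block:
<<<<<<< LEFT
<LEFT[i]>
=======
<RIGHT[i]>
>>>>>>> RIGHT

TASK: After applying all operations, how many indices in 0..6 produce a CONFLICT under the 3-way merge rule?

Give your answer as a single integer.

Answer: 0

Derivation:
Final LEFT:  [bravo, hotel, delta, golf, foxtrot, bravo, hotel]
Final RIGHT: [bravo, hotel, delta, hotel, foxtrot, bravo, foxtrot]
i=0: L=bravo R=bravo -> agree -> bravo
i=1: L=hotel R=hotel -> agree -> hotel
i=2: L=delta R=delta -> agree -> delta
i=3: L=golf, R=hotel=BASE -> take LEFT -> golf
i=4: L=foxtrot R=foxtrot -> agree -> foxtrot
i=5: L=bravo R=bravo -> agree -> bravo
i=6: L=hotel, R=foxtrot=BASE -> take LEFT -> hotel
Conflict count: 0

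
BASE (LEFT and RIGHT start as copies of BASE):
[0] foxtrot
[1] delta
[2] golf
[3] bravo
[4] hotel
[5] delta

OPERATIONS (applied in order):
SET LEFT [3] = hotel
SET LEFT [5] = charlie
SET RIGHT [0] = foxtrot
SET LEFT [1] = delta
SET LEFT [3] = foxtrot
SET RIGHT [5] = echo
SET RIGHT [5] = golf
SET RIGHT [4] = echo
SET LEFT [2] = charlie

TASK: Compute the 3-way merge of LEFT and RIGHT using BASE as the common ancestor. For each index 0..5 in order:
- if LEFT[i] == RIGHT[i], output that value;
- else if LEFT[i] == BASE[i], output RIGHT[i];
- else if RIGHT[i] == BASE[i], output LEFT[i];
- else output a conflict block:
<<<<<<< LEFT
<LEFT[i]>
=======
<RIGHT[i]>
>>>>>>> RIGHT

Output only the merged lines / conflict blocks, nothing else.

Final LEFT:  [foxtrot, delta, charlie, foxtrot, hotel, charlie]
Final RIGHT: [foxtrot, delta, golf, bravo, echo, golf]
i=0: L=foxtrot R=foxtrot -> agree -> foxtrot
i=1: L=delta R=delta -> agree -> delta
i=2: L=charlie, R=golf=BASE -> take LEFT -> charlie
i=3: L=foxtrot, R=bravo=BASE -> take LEFT -> foxtrot
i=4: L=hotel=BASE, R=echo -> take RIGHT -> echo
i=5: BASE=delta L=charlie R=golf all differ -> CONFLICT

Answer: foxtrot
delta
charlie
foxtrot
echo
<<<<<<< LEFT
charlie
=======
golf
>>>>>>> RIGHT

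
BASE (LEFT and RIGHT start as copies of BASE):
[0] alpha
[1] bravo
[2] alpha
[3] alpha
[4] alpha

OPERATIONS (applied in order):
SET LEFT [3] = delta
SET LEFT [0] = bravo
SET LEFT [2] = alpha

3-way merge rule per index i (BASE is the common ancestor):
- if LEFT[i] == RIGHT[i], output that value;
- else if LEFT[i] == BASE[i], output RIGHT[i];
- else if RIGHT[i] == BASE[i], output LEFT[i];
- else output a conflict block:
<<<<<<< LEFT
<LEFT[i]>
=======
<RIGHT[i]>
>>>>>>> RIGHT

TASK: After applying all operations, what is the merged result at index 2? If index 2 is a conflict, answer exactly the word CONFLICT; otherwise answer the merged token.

Answer: alpha

Derivation:
Final LEFT:  [bravo, bravo, alpha, delta, alpha]
Final RIGHT: [alpha, bravo, alpha, alpha, alpha]
i=0: L=bravo, R=alpha=BASE -> take LEFT -> bravo
i=1: L=bravo R=bravo -> agree -> bravo
i=2: L=alpha R=alpha -> agree -> alpha
i=3: L=delta, R=alpha=BASE -> take LEFT -> delta
i=4: L=alpha R=alpha -> agree -> alpha
Index 2 -> alpha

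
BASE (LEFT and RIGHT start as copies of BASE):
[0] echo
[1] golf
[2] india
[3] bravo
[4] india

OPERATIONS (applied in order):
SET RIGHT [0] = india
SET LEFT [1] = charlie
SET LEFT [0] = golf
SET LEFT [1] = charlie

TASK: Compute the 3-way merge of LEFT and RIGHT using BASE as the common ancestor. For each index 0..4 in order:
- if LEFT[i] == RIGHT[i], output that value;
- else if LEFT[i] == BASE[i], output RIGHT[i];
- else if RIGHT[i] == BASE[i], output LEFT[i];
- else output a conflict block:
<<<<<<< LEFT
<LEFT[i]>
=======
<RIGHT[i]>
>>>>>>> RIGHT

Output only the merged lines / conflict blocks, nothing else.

Final LEFT:  [golf, charlie, india, bravo, india]
Final RIGHT: [india, golf, india, bravo, india]
i=0: BASE=echo L=golf R=india all differ -> CONFLICT
i=1: L=charlie, R=golf=BASE -> take LEFT -> charlie
i=2: L=india R=india -> agree -> india
i=3: L=bravo R=bravo -> agree -> bravo
i=4: L=india R=india -> agree -> india

Answer: <<<<<<< LEFT
golf
=======
india
>>>>>>> RIGHT
charlie
india
bravo
india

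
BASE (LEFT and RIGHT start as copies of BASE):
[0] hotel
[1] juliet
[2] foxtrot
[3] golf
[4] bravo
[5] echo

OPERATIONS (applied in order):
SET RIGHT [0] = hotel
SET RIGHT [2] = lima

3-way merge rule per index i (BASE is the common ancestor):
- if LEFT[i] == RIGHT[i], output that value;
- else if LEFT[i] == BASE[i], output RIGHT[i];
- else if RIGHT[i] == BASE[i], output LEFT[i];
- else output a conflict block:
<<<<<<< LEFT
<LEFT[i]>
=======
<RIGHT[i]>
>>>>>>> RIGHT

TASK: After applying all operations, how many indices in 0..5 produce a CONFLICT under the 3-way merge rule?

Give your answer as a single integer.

Final LEFT:  [hotel, juliet, foxtrot, golf, bravo, echo]
Final RIGHT: [hotel, juliet, lima, golf, bravo, echo]
i=0: L=hotel R=hotel -> agree -> hotel
i=1: L=juliet R=juliet -> agree -> juliet
i=2: L=foxtrot=BASE, R=lima -> take RIGHT -> lima
i=3: L=golf R=golf -> agree -> golf
i=4: L=bravo R=bravo -> agree -> bravo
i=5: L=echo R=echo -> agree -> echo
Conflict count: 0

Answer: 0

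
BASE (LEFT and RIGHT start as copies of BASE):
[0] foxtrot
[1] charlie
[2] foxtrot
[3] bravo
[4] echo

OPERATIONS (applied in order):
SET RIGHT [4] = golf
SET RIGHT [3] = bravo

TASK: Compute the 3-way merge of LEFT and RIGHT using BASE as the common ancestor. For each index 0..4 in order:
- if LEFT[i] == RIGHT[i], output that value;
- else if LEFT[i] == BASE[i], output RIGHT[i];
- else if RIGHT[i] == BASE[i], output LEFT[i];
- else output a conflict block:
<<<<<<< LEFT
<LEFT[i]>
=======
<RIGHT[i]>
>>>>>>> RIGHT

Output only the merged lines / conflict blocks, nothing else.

Final LEFT:  [foxtrot, charlie, foxtrot, bravo, echo]
Final RIGHT: [foxtrot, charlie, foxtrot, bravo, golf]
i=0: L=foxtrot R=foxtrot -> agree -> foxtrot
i=1: L=charlie R=charlie -> agree -> charlie
i=2: L=foxtrot R=foxtrot -> agree -> foxtrot
i=3: L=bravo R=bravo -> agree -> bravo
i=4: L=echo=BASE, R=golf -> take RIGHT -> golf

Answer: foxtrot
charlie
foxtrot
bravo
golf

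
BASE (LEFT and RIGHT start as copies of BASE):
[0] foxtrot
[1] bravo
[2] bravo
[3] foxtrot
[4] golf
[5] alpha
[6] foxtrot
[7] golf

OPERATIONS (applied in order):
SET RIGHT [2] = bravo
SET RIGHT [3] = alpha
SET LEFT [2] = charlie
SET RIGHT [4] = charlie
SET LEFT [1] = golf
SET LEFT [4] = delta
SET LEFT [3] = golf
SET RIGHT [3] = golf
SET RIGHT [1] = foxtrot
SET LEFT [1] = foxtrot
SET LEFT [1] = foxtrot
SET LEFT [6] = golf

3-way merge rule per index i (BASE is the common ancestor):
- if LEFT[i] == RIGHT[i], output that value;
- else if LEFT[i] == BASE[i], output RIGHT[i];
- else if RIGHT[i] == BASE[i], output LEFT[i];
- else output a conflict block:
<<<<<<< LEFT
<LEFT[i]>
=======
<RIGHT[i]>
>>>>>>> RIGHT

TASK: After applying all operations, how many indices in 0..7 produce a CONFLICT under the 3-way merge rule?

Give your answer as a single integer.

Answer: 1

Derivation:
Final LEFT:  [foxtrot, foxtrot, charlie, golf, delta, alpha, golf, golf]
Final RIGHT: [foxtrot, foxtrot, bravo, golf, charlie, alpha, foxtrot, golf]
i=0: L=foxtrot R=foxtrot -> agree -> foxtrot
i=1: L=foxtrot R=foxtrot -> agree -> foxtrot
i=2: L=charlie, R=bravo=BASE -> take LEFT -> charlie
i=3: L=golf R=golf -> agree -> golf
i=4: BASE=golf L=delta R=charlie all differ -> CONFLICT
i=5: L=alpha R=alpha -> agree -> alpha
i=6: L=golf, R=foxtrot=BASE -> take LEFT -> golf
i=7: L=golf R=golf -> agree -> golf
Conflict count: 1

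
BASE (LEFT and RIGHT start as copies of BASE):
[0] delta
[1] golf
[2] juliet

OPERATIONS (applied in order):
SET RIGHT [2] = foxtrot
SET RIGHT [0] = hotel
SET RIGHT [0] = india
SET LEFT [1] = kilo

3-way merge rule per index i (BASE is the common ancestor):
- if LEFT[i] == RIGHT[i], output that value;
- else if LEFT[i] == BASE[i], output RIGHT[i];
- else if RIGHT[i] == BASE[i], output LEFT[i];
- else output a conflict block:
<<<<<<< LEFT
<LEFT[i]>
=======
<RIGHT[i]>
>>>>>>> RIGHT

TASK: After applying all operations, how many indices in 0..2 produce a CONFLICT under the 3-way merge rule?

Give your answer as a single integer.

Answer: 0

Derivation:
Final LEFT:  [delta, kilo, juliet]
Final RIGHT: [india, golf, foxtrot]
i=0: L=delta=BASE, R=india -> take RIGHT -> india
i=1: L=kilo, R=golf=BASE -> take LEFT -> kilo
i=2: L=juliet=BASE, R=foxtrot -> take RIGHT -> foxtrot
Conflict count: 0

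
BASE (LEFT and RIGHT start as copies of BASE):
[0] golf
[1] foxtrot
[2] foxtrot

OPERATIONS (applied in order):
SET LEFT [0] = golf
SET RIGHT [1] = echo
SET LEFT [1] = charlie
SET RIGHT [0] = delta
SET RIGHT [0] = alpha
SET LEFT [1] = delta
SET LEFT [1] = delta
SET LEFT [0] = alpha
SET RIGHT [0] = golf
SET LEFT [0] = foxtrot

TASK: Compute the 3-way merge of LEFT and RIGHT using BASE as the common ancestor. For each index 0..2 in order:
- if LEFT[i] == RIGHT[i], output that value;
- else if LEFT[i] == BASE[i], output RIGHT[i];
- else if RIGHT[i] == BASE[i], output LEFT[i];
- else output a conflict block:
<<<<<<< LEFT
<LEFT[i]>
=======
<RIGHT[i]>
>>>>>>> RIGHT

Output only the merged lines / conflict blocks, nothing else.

Final LEFT:  [foxtrot, delta, foxtrot]
Final RIGHT: [golf, echo, foxtrot]
i=0: L=foxtrot, R=golf=BASE -> take LEFT -> foxtrot
i=1: BASE=foxtrot L=delta R=echo all differ -> CONFLICT
i=2: L=foxtrot R=foxtrot -> agree -> foxtrot

Answer: foxtrot
<<<<<<< LEFT
delta
=======
echo
>>>>>>> RIGHT
foxtrot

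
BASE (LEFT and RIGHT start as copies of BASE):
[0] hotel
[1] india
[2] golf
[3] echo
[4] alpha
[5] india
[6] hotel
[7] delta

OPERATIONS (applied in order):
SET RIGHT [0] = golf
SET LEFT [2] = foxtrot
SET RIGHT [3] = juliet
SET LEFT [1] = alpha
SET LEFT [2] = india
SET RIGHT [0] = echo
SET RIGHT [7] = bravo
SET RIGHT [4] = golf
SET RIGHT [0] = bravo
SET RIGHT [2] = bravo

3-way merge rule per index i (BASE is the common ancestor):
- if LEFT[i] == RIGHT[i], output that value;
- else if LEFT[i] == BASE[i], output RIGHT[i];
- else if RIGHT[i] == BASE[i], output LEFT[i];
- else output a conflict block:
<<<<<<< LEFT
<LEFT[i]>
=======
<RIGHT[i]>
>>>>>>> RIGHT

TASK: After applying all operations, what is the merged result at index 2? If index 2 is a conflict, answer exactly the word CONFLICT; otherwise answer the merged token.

Answer: CONFLICT

Derivation:
Final LEFT:  [hotel, alpha, india, echo, alpha, india, hotel, delta]
Final RIGHT: [bravo, india, bravo, juliet, golf, india, hotel, bravo]
i=0: L=hotel=BASE, R=bravo -> take RIGHT -> bravo
i=1: L=alpha, R=india=BASE -> take LEFT -> alpha
i=2: BASE=golf L=india R=bravo all differ -> CONFLICT
i=3: L=echo=BASE, R=juliet -> take RIGHT -> juliet
i=4: L=alpha=BASE, R=golf -> take RIGHT -> golf
i=5: L=india R=india -> agree -> india
i=6: L=hotel R=hotel -> agree -> hotel
i=7: L=delta=BASE, R=bravo -> take RIGHT -> bravo
Index 2 -> CONFLICT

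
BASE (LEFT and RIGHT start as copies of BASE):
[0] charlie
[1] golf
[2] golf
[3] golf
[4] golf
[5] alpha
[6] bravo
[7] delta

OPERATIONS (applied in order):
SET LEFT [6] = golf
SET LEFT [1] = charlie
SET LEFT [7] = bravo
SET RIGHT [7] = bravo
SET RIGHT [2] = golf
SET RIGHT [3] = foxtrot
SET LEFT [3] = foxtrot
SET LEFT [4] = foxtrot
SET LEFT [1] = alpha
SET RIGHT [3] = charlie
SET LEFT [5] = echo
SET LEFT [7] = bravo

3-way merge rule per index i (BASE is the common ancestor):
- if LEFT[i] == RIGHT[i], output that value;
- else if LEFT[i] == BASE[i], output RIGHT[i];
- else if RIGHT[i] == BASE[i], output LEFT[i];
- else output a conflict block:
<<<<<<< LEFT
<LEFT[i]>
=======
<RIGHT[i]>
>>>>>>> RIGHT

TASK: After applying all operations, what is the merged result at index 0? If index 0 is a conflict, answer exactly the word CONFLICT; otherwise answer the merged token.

Final LEFT:  [charlie, alpha, golf, foxtrot, foxtrot, echo, golf, bravo]
Final RIGHT: [charlie, golf, golf, charlie, golf, alpha, bravo, bravo]
i=0: L=charlie R=charlie -> agree -> charlie
i=1: L=alpha, R=golf=BASE -> take LEFT -> alpha
i=2: L=golf R=golf -> agree -> golf
i=3: BASE=golf L=foxtrot R=charlie all differ -> CONFLICT
i=4: L=foxtrot, R=golf=BASE -> take LEFT -> foxtrot
i=5: L=echo, R=alpha=BASE -> take LEFT -> echo
i=6: L=golf, R=bravo=BASE -> take LEFT -> golf
i=7: L=bravo R=bravo -> agree -> bravo
Index 0 -> charlie

Answer: charlie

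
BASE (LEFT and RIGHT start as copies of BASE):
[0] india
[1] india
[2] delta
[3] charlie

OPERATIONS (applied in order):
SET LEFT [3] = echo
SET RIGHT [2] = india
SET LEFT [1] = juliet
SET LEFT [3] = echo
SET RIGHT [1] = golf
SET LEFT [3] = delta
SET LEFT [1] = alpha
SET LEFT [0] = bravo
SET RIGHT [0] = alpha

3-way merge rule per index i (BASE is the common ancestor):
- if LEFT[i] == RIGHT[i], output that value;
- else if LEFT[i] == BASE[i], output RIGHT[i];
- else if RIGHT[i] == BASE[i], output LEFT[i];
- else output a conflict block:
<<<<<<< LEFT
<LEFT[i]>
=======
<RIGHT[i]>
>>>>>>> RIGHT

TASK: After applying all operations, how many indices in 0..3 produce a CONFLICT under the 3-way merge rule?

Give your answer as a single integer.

Final LEFT:  [bravo, alpha, delta, delta]
Final RIGHT: [alpha, golf, india, charlie]
i=0: BASE=india L=bravo R=alpha all differ -> CONFLICT
i=1: BASE=india L=alpha R=golf all differ -> CONFLICT
i=2: L=delta=BASE, R=india -> take RIGHT -> india
i=3: L=delta, R=charlie=BASE -> take LEFT -> delta
Conflict count: 2

Answer: 2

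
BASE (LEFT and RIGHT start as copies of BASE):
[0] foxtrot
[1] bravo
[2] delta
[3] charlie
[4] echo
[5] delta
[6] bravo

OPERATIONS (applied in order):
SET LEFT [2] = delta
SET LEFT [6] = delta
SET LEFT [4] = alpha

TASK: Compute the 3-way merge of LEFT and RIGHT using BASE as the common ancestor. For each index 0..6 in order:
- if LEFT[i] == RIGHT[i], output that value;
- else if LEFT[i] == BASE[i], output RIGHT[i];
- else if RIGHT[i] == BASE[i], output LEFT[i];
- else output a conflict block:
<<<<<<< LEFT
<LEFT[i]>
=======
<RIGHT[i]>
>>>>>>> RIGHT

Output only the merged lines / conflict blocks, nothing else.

Answer: foxtrot
bravo
delta
charlie
alpha
delta
delta

Derivation:
Final LEFT:  [foxtrot, bravo, delta, charlie, alpha, delta, delta]
Final RIGHT: [foxtrot, bravo, delta, charlie, echo, delta, bravo]
i=0: L=foxtrot R=foxtrot -> agree -> foxtrot
i=1: L=bravo R=bravo -> agree -> bravo
i=2: L=delta R=delta -> agree -> delta
i=3: L=charlie R=charlie -> agree -> charlie
i=4: L=alpha, R=echo=BASE -> take LEFT -> alpha
i=5: L=delta R=delta -> agree -> delta
i=6: L=delta, R=bravo=BASE -> take LEFT -> delta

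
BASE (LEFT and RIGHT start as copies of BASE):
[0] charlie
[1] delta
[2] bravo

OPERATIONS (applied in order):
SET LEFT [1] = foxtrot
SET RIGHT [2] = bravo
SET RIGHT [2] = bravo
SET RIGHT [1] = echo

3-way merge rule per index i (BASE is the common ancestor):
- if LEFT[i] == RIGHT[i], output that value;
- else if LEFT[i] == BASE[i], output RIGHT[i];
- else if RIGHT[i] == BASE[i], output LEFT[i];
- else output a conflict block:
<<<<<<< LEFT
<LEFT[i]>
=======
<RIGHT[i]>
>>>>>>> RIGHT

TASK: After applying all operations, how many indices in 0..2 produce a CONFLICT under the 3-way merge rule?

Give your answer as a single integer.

Answer: 1

Derivation:
Final LEFT:  [charlie, foxtrot, bravo]
Final RIGHT: [charlie, echo, bravo]
i=0: L=charlie R=charlie -> agree -> charlie
i=1: BASE=delta L=foxtrot R=echo all differ -> CONFLICT
i=2: L=bravo R=bravo -> agree -> bravo
Conflict count: 1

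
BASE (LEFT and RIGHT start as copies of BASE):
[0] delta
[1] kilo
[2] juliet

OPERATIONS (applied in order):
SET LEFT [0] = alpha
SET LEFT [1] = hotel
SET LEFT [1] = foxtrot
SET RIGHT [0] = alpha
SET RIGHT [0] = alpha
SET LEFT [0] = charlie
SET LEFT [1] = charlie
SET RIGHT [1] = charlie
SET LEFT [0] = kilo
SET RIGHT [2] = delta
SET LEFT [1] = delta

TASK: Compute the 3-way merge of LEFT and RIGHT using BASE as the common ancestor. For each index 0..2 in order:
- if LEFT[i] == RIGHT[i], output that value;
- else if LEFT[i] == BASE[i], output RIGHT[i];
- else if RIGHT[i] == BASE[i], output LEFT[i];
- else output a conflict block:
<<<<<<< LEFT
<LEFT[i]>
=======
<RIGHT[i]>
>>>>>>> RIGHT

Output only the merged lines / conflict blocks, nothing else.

Final LEFT:  [kilo, delta, juliet]
Final RIGHT: [alpha, charlie, delta]
i=0: BASE=delta L=kilo R=alpha all differ -> CONFLICT
i=1: BASE=kilo L=delta R=charlie all differ -> CONFLICT
i=2: L=juliet=BASE, R=delta -> take RIGHT -> delta

Answer: <<<<<<< LEFT
kilo
=======
alpha
>>>>>>> RIGHT
<<<<<<< LEFT
delta
=======
charlie
>>>>>>> RIGHT
delta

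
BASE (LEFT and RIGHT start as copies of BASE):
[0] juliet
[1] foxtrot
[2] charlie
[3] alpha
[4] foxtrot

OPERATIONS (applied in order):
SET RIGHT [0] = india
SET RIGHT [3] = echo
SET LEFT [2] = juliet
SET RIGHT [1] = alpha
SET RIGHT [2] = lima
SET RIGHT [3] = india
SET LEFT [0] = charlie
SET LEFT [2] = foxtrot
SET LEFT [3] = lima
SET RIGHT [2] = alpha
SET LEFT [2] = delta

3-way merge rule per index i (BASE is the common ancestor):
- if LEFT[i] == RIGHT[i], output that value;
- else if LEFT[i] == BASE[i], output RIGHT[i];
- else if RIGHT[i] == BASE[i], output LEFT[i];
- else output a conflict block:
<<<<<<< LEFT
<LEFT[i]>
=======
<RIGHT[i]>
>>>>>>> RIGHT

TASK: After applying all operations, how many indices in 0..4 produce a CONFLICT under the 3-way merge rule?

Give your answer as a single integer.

Answer: 3

Derivation:
Final LEFT:  [charlie, foxtrot, delta, lima, foxtrot]
Final RIGHT: [india, alpha, alpha, india, foxtrot]
i=0: BASE=juliet L=charlie R=india all differ -> CONFLICT
i=1: L=foxtrot=BASE, R=alpha -> take RIGHT -> alpha
i=2: BASE=charlie L=delta R=alpha all differ -> CONFLICT
i=3: BASE=alpha L=lima R=india all differ -> CONFLICT
i=4: L=foxtrot R=foxtrot -> agree -> foxtrot
Conflict count: 3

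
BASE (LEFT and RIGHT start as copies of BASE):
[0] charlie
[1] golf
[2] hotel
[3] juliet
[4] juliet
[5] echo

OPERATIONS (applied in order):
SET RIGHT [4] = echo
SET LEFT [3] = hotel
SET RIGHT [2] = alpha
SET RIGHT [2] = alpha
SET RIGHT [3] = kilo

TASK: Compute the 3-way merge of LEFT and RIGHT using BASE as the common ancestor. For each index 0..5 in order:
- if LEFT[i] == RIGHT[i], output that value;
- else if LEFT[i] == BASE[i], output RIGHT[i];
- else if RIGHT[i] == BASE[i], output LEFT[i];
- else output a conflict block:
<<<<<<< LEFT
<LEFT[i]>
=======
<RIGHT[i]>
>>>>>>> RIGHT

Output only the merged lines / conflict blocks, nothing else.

Answer: charlie
golf
alpha
<<<<<<< LEFT
hotel
=======
kilo
>>>>>>> RIGHT
echo
echo

Derivation:
Final LEFT:  [charlie, golf, hotel, hotel, juliet, echo]
Final RIGHT: [charlie, golf, alpha, kilo, echo, echo]
i=0: L=charlie R=charlie -> agree -> charlie
i=1: L=golf R=golf -> agree -> golf
i=2: L=hotel=BASE, R=alpha -> take RIGHT -> alpha
i=3: BASE=juliet L=hotel R=kilo all differ -> CONFLICT
i=4: L=juliet=BASE, R=echo -> take RIGHT -> echo
i=5: L=echo R=echo -> agree -> echo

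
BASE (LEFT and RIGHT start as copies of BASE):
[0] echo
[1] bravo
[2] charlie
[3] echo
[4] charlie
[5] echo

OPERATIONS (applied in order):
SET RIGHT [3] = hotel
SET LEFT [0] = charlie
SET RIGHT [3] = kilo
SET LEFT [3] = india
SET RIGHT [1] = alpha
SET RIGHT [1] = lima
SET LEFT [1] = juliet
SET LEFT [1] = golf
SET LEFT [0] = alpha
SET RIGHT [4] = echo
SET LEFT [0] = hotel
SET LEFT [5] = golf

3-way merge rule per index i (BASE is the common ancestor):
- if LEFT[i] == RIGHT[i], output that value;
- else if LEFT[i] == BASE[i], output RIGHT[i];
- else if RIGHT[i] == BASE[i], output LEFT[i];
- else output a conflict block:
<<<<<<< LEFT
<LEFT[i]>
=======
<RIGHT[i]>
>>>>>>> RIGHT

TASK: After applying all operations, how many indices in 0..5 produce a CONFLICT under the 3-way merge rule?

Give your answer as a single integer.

Final LEFT:  [hotel, golf, charlie, india, charlie, golf]
Final RIGHT: [echo, lima, charlie, kilo, echo, echo]
i=0: L=hotel, R=echo=BASE -> take LEFT -> hotel
i=1: BASE=bravo L=golf R=lima all differ -> CONFLICT
i=2: L=charlie R=charlie -> agree -> charlie
i=3: BASE=echo L=india R=kilo all differ -> CONFLICT
i=4: L=charlie=BASE, R=echo -> take RIGHT -> echo
i=5: L=golf, R=echo=BASE -> take LEFT -> golf
Conflict count: 2

Answer: 2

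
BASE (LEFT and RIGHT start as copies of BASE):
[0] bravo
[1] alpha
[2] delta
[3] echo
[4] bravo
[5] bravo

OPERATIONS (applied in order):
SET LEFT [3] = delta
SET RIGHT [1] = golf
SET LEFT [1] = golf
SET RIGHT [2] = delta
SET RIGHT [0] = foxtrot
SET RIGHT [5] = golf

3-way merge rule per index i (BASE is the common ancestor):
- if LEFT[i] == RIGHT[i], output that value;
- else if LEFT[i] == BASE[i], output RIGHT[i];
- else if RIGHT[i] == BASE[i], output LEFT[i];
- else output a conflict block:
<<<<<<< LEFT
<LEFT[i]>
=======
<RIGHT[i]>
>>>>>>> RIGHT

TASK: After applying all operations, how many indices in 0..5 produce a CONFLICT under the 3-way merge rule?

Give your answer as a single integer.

Final LEFT:  [bravo, golf, delta, delta, bravo, bravo]
Final RIGHT: [foxtrot, golf, delta, echo, bravo, golf]
i=0: L=bravo=BASE, R=foxtrot -> take RIGHT -> foxtrot
i=1: L=golf R=golf -> agree -> golf
i=2: L=delta R=delta -> agree -> delta
i=3: L=delta, R=echo=BASE -> take LEFT -> delta
i=4: L=bravo R=bravo -> agree -> bravo
i=5: L=bravo=BASE, R=golf -> take RIGHT -> golf
Conflict count: 0

Answer: 0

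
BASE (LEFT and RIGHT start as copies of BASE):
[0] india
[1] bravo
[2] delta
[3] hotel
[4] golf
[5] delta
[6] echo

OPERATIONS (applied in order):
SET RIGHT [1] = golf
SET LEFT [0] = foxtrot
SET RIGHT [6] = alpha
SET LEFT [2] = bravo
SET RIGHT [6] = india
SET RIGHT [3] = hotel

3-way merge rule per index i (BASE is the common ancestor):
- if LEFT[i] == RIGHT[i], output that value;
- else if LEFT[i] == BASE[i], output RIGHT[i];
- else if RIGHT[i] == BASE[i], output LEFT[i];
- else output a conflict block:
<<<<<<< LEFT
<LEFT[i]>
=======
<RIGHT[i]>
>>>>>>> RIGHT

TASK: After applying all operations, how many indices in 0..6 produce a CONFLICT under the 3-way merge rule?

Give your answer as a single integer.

Answer: 0

Derivation:
Final LEFT:  [foxtrot, bravo, bravo, hotel, golf, delta, echo]
Final RIGHT: [india, golf, delta, hotel, golf, delta, india]
i=0: L=foxtrot, R=india=BASE -> take LEFT -> foxtrot
i=1: L=bravo=BASE, R=golf -> take RIGHT -> golf
i=2: L=bravo, R=delta=BASE -> take LEFT -> bravo
i=3: L=hotel R=hotel -> agree -> hotel
i=4: L=golf R=golf -> agree -> golf
i=5: L=delta R=delta -> agree -> delta
i=6: L=echo=BASE, R=india -> take RIGHT -> india
Conflict count: 0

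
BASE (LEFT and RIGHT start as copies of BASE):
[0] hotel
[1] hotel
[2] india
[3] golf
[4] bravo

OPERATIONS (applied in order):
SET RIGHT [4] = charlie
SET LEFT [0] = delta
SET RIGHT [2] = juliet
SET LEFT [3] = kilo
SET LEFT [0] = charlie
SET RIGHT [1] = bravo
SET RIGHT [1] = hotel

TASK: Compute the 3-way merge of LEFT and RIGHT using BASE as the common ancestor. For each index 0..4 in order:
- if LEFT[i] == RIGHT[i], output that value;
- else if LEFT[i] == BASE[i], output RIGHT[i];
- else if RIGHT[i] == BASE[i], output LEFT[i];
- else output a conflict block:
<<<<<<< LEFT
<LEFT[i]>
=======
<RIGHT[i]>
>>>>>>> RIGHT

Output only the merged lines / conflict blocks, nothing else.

Final LEFT:  [charlie, hotel, india, kilo, bravo]
Final RIGHT: [hotel, hotel, juliet, golf, charlie]
i=0: L=charlie, R=hotel=BASE -> take LEFT -> charlie
i=1: L=hotel R=hotel -> agree -> hotel
i=2: L=india=BASE, R=juliet -> take RIGHT -> juliet
i=3: L=kilo, R=golf=BASE -> take LEFT -> kilo
i=4: L=bravo=BASE, R=charlie -> take RIGHT -> charlie

Answer: charlie
hotel
juliet
kilo
charlie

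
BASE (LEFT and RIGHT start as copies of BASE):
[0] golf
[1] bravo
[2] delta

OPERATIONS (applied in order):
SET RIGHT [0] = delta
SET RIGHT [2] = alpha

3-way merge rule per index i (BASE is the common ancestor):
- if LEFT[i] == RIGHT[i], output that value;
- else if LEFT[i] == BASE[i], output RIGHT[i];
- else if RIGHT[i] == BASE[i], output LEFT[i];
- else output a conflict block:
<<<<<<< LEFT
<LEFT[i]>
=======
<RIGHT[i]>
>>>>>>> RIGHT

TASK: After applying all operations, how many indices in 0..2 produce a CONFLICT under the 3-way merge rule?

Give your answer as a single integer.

Final LEFT:  [golf, bravo, delta]
Final RIGHT: [delta, bravo, alpha]
i=0: L=golf=BASE, R=delta -> take RIGHT -> delta
i=1: L=bravo R=bravo -> agree -> bravo
i=2: L=delta=BASE, R=alpha -> take RIGHT -> alpha
Conflict count: 0

Answer: 0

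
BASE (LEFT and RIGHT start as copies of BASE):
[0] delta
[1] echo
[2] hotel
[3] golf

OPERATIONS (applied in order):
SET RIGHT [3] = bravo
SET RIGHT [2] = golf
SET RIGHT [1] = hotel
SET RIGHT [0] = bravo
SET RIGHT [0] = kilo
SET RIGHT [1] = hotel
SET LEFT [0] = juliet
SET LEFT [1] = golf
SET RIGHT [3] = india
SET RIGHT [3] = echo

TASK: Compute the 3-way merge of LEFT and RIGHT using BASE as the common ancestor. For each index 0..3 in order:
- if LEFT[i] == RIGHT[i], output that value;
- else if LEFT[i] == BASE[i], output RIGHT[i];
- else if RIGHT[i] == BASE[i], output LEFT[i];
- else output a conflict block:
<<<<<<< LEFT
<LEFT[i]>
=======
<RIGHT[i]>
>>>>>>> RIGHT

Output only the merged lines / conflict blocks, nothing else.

Answer: <<<<<<< LEFT
juliet
=======
kilo
>>>>>>> RIGHT
<<<<<<< LEFT
golf
=======
hotel
>>>>>>> RIGHT
golf
echo

Derivation:
Final LEFT:  [juliet, golf, hotel, golf]
Final RIGHT: [kilo, hotel, golf, echo]
i=0: BASE=delta L=juliet R=kilo all differ -> CONFLICT
i=1: BASE=echo L=golf R=hotel all differ -> CONFLICT
i=2: L=hotel=BASE, R=golf -> take RIGHT -> golf
i=3: L=golf=BASE, R=echo -> take RIGHT -> echo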